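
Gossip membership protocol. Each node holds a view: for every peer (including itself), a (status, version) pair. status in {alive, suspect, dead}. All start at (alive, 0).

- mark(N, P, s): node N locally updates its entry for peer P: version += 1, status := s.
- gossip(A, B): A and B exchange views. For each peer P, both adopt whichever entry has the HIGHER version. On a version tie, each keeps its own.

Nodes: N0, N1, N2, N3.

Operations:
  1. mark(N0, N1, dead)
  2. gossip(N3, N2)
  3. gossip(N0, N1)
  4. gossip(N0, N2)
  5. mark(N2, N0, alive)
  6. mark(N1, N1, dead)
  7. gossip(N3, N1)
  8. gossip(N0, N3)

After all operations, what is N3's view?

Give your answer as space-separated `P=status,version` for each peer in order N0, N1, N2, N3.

Answer: N0=alive,0 N1=dead,2 N2=alive,0 N3=alive,0

Derivation:
Op 1: N0 marks N1=dead -> (dead,v1)
Op 2: gossip N3<->N2 -> N3.N0=(alive,v0) N3.N1=(alive,v0) N3.N2=(alive,v0) N3.N3=(alive,v0) | N2.N0=(alive,v0) N2.N1=(alive,v0) N2.N2=(alive,v0) N2.N3=(alive,v0)
Op 3: gossip N0<->N1 -> N0.N0=(alive,v0) N0.N1=(dead,v1) N0.N2=(alive,v0) N0.N3=(alive,v0) | N1.N0=(alive,v0) N1.N1=(dead,v1) N1.N2=(alive,v0) N1.N3=(alive,v0)
Op 4: gossip N0<->N2 -> N0.N0=(alive,v0) N0.N1=(dead,v1) N0.N2=(alive,v0) N0.N3=(alive,v0) | N2.N0=(alive,v0) N2.N1=(dead,v1) N2.N2=(alive,v0) N2.N3=(alive,v0)
Op 5: N2 marks N0=alive -> (alive,v1)
Op 6: N1 marks N1=dead -> (dead,v2)
Op 7: gossip N3<->N1 -> N3.N0=(alive,v0) N3.N1=(dead,v2) N3.N2=(alive,v0) N3.N3=(alive,v0) | N1.N0=(alive,v0) N1.N1=(dead,v2) N1.N2=(alive,v0) N1.N3=(alive,v0)
Op 8: gossip N0<->N3 -> N0.N0=(alive,v0) N0.N1=(dead,v2) N0.N2=(alive,v0) N0.N3=(alive,v0) | N3.N0=(alive,v0) N3.N1=(dead,v2) N3.N2=(alive,v0) N3.N3=(alive,v0)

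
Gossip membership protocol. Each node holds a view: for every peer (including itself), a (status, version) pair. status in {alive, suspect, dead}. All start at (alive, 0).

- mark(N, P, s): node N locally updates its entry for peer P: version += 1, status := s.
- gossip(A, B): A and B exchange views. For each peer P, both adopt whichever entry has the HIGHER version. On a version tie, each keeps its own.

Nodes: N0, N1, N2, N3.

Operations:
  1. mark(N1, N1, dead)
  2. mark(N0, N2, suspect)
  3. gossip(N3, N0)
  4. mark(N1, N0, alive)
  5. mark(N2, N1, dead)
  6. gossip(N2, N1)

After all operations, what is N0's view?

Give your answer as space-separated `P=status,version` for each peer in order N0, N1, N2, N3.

Op 1: N1 marks N1=dead -> (dead,v1)
Op 2: N0 marks N2=suspect -> (suspect,v1)
Op 3: gossip N3<->N0 -> N3.N0=(alive,v0) N3.N1=(alive,v0) N3.N2=(suspect,v1) N3.N3=(alive,v0) | N0.N0=(alive,v0) N0.N1=(alive,v0) N0.N2=(suspect,v1) N0.N3=(alive,v0)
Op 4: N1 marks N0=alive -> (alive,v1)
Op 5: N2 marks N1=dead -> (dead,v1)
Op 6: gossip N2<->N1 -> N2.N0=(alive,v1) N2.N1=(dead,v1) N2.N2=(alive,v0) N2.N3=(alive,v0) | N1.N0=(alive,v1) N1.N1=(dead,v1) N1.N2=(alive,v0) N1.N3=(alive,v0)

Answer: N0=alive,0 N1=alive,0 N2=suspect,1 N3=alive,0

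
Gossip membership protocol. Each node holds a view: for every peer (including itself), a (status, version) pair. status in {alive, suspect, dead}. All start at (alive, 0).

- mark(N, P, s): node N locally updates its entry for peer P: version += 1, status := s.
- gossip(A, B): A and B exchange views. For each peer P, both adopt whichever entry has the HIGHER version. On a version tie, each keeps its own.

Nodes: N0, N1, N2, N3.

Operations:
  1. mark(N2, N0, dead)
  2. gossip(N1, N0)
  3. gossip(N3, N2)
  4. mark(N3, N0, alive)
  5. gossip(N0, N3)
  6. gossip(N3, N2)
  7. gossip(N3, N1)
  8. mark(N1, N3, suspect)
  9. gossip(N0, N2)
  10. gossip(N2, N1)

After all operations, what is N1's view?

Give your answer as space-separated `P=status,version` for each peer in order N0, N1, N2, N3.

Answer: N0=alive,2 N1=alive,0 N2=alive,0 N3=suspect,1

Derivation:
Op 1: N2 marks N0=dead -> (dead,v1)
Op 2: gossip N1<->N0 -> N1.N0=(alive,v0) N1.N1=(alive,v0) N1.N2=(alive,v0) N1.N3=(alive,v0) | N0.N0=(alive,v0) N0.N1=(alive,v0) N0.N2=(alive,v0) N0.N3=(alive,v0)
Op 3: gossip N3<->N2 -> N3.N0=(dead,v1) N3.N1=(alive,v0) N3.N2=(alive,v0) N3.N3=(alive,v0) | N2.N0=(dead,v1) N2.N1=(alive,v0) N2.N2=(alive,v0) N2.N3=(alive,v0)
Op 4: N3 marks N0=alive -> (alive,v2)
Op 5: gossip N0<->N3 -> N0.N0=(alive,v2) N0.N1=(alive,v0) N0.N2=(alive,v0) N0.N3=(alive,v0) | N3.N0=(alive,v2) N3.N1=(alive,v0) N3.N2=(alive,v0) N3.N3=(alive,v0)
Op 6: gossip N3<->N2 -> N3.N0=(alive,v2) N3.N1=(alive,v0) N3.N2=(alive,v0) N3.N3=(alive,v0) | N2.N0=(alive,v2) N2.N1=(alive,v0) N2.N2=(alive,v0) N2.N3=(alive,v0)
Op 7: gossip N3<->N1 -> N3.N0=(alive,v2) N3.N1=(alive,v0) N3.N2=(alive,v0) N3.N3=(alive,v0) | N1.N0=(alive,v2) N1.N1=(alive,v0) N1.N2=(alive,v0) N1.N3=(alive,v0)
Op 8: N1 marks N3=suspect -> (suspect,v1)
Op 9: gossip N0<->N2 -> N0.N0=(alive,v2) N0.N1=(alive,v0) N0.N2=(alive,v0) N0.N3=(alive,v0) | N2.N0=(alive,v2) N2.N1=(alive,v0) N2.N2=(alive,v0) N2.N3=(alive,v0)
Op 10: gossip N2<->N1 -> N2.N0=(alive,v2) N2.N1=(alive,v0) N2.N2=(alive,v0) N2.N3=(suspect,v1) | N1.N0=(alive,v2) N1.N1=(alive,v0) N1.N2=(alive,v0) N1.N3=(suspect,v1)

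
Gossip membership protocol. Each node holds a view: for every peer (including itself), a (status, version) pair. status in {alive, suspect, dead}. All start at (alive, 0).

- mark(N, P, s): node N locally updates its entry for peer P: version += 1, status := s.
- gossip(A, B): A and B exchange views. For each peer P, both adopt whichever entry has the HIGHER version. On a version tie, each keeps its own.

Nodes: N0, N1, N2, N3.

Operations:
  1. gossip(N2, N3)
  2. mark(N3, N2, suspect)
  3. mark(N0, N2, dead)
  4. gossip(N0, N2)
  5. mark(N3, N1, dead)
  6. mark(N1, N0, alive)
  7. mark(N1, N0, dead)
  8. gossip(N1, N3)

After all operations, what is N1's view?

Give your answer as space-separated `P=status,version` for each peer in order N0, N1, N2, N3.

Op 1: gossip N2<->N3 -> N2.N0=(alive,v0) N2.N1=(alive,v0) N2.N2=(alive,v0) N2.N3=(alive,v0) | N3.N0=(alive,v0) N3.N1=(alive,v0) N3.N2=(alive,v0) N3.N3=(alive,v0)
Op 2: N3 marks N2=suspect -> (suspect,v1)
Op 3: N0 marks N2=dead -> (dead,v1)
Op 4: gossip N0<->N2 -> N0.N0=(alive,v0) N0.N1=(alive,v0) N0.N2=(dead,v1) N0.N3=(alive,v0) | N2.N0=(alive,v0) N2.N1=(alive,v0) N2.N2=(dead,v1) N2.N3=(alive,v0)
Op 5: N3 marks N1=dead -> (dead,v1)
Op 6: N1 marks N0=alive -> (alive,v1)
Op 7: N1 marks N0=dead -> (dead,v2)
Op 8: gossip N1<->N3 -> N1.N0=(dead,v2) N1.N1=(dead,v1) N1.N2=(suspect,v1) N1.N3=(alive,v0) | N3.N0=(dead,v2) N3.N1=(dead,v1) N3.N2=(suspect,v1) N3.N3=(alive,v0)

Answer: N0=dead,2 N1=dead,1 N2=suspect,1 N3=alive,0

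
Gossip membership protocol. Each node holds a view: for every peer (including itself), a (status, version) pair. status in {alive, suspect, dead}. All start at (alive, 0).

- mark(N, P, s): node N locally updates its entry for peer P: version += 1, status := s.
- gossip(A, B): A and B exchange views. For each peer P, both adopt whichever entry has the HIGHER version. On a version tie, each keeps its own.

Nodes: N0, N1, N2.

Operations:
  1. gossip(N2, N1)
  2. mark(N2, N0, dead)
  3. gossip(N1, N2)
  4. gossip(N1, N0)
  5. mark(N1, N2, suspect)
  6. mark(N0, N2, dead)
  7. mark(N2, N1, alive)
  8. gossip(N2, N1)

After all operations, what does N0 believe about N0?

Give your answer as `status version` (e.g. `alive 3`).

Answer: dead 1

Derivation:
Op 1: gossip N2<->N1 -> N2.N0=(alive,v0) N2.N1=(alive,v0) N2.N2=(alive,v0) | N1.N0=(alive,v0) N1.N1=(alive,v0) N1.N2=(alive,v0)
Op 2: N2 marks N0=dead -> (dead,v1)
Op 3: gossip N1<->N2 -> N1.N0=(dead,v1) N1.N1=(alive,v0) N1.N2=(alive,v0) | N2.N0=(dead,v1) N2.N1=(alive,v0) N2.N2=(alive,v0)
Op 4: gossip N1<->N0 -> N1.N0=(dead,v1) N1.N1=(alive,v0) N1.N2=(alive,v0) | N0.N0=(dead,v1) N0.N1=(alive,v0) N0.N2=(alive,v0)
Op 5: N1 marks N2=suspect -> (suspect,v1)
Op 6: N0 marks N2=dead -> (dead,v1)
Op 7: N2 marks N1=alive -> (alive,v1)
Op 8: gossip N2<->N1 -> N2.N0=(dead,v1) N2.N1=(alive,v1) N2.N2=(suspect,v1) | N1.N0=(dead,v1) N1.N1=(alive,v1) N1.N2=(suspect,v1)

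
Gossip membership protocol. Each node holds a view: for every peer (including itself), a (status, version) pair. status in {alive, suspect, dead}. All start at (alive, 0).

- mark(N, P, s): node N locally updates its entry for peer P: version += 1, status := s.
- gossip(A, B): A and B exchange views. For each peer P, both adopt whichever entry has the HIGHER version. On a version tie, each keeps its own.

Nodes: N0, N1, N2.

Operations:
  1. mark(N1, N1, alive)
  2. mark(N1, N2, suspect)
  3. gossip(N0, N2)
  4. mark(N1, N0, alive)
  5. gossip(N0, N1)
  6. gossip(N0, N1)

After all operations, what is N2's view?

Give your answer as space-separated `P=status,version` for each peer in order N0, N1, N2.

Answer: N0=alive,0 N1=alive,0 N2=alive,0

Derivation:
Op 1: N1 marks N1=alive -> (alive,v1)
Op 2: N1 marks N2=suspect -> (suspect,v1)
Op 3: gossip N0<->N2 -> N0.N0=(alive,v0) N0.N1=(alive,v0) N0.N2=(alive,v0) | N2.N0=(alive,v0) N2.N1=(alive,v0) N2.N2=(alive,v0)
Op 4: N1 marks N0=alive -> (alive,v1)
Op 5: gossip N0<->N1 -> N0.N0=(alive,v1) N0.N1=(alive,v1) N0.N2=(suspect,v1) | N1.N0=(alive,v1) N1.N1=(alive,v1) N1.N2=(suspect,v1)
Op 6: gossip N0<->N1 -> N0.N0=(alive,v1) N0.N1=(alive,v1) N0.N2=(suspect,v1) | N1.N0=(alive,v1) N1.N1=(alive,v1) N1.N2=(suspect,v1)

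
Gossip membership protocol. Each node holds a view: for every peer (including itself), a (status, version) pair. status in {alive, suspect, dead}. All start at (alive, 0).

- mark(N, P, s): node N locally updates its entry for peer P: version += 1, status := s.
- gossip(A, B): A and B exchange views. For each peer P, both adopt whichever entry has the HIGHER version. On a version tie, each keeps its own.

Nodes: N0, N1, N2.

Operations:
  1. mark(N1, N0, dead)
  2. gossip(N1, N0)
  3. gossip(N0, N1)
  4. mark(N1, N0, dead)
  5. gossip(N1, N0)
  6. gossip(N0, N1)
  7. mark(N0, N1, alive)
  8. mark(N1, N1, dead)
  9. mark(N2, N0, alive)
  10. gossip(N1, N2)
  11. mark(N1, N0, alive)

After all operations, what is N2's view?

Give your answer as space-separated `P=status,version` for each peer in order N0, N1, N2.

Answer: N0=dead,2 N1=dead,1 N2=alive,0

Derivation:
Op 1: N1 marks N0=dead -> (dead,v1)
Op 2: gossip N1<->N0 -> N1.N0=(dead,v1) N1.N1=(alive,v0) N1.N2=(alive,v0) | N0.N0=(dead,v1) N0.N1=(alive,v0) N0.N2=(alive,v0)
Op 3: gossip N0<->N1 -> N0.N0=(dead,v1) N0.N1=(alive,v0) N0.N2=(alive,v0) | N1.N0=(dead,v1) N1.N1=(alive,v0) N1.N2=(alive,v0)
Op 4: N1 marks N0=dead -> (dead,v2)
Op 5: gossip N1<->N0 -> N1.N0=(dead,v2) N1.N1=(alive,v0) N1.N2=(alive,v0) | N0.N0=(dead,v2) N0.N1=(alive,v0) N0.N2=(alive,v0)
Op 6: gossip N0<->N1 -> N0.N0=(dead,v2) N0.N1=(alive,v0) N0.N2=(alive,v0) | N1.N0=(dead,v2) N1.N1=(alive,v0) N1.N2=(alive,v0)
Op 7: N0 marks N1=alive -> (alive,v1)
Op 8: N1 marks N1=dead -> (dead,v1)
Op 9: N2 marks N0=alive -> (alive,v1)
Op 10: gossip N1<->N2 -> N1.N0=(dead,v2) N1.N1=(dead,v1) N1.N2=(alive,v0) | N2.N0=(dead,v2) N2.N1=(dead,v1) N2.N2=(alive,v0)
Op 11: N1 marks N0=alive -> (alive,v3)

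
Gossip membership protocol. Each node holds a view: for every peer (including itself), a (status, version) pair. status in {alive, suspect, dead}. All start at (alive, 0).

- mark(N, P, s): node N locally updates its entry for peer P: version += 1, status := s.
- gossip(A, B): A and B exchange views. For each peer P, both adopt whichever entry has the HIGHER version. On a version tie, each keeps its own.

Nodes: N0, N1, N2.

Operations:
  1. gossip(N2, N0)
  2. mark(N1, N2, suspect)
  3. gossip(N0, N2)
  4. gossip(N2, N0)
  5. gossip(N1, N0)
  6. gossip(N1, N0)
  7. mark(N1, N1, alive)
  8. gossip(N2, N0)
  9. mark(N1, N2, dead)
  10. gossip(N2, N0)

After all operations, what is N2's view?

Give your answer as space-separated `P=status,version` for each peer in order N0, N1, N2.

Answer: N0=alive,0 N1=alive,0 N2=suspect,1

Derivation:
Op 1: gossip N2<->N0 -> N2.N0=(alive,v0) N2.N1=(alive,v0) N2.N2=(alive,v0) | N0.N0=(alive,v0) N0.N1=(alive,v0) N0.N2=(alive,v0)
Op 2: N1 marks N2=suspect -> (suspect,v1)
Op 3: gossip N0<->N2 -> N0.N0=(alive,v0) N0.N1=(alive,v0) N0.N2=(alive,v0) | N2.N0=(alive,v0) N2.N1=(alive,v0) N2.N2=(alive,v0)
Op 4: gossip N2<->N0 -> N2.N0=(alive,v0) N2.N1=(alive,v0) N2.N2=(alive,v0) | N0.N0=(alive,v0) N0.N1=(alive,v0) N0.N2=(alive,v0)
Op 5: gossip N1<->N0 -> N1.N0=(alive,v0) N1.N1=(alive,v0) N1.N2=(suspect,v1) | N0.N0=(alive,v0) N0.N1=(alive,v0) N0.N2=(suspect,v1)
Op 6: gossip N1<->N0 -> N1.N0=(alive,v0) N1.N1=(alive,v0) N1.N2=(suspect,v1) | N0.N0=(alive,v0) N0.N1=(alive,v0) N0.N2=(suspect,v1)
Op 7: N1 marks N1=alive -> (alive,v1)
Op 8: gossip N2<->N0 -> N2.N0=(alive,v0) N2.N1=(alive,v0) N2.N2=(suspect,v1) | N0.N0=(alive,v0) N0.N1=(alive,v0) N0.N2=(suspect,v1)
Op 9: N1 marks N2=dead -> (dead,v2)
Op 10: gossip N2<->N0 -> N2.N0=(alive,v0) N2.N1=(alive,v0) N2.N2=(suspect,v1) | N0.N0=(alive,v0) N0.N1=(alive,v0) N0.N2=(suspect,v1)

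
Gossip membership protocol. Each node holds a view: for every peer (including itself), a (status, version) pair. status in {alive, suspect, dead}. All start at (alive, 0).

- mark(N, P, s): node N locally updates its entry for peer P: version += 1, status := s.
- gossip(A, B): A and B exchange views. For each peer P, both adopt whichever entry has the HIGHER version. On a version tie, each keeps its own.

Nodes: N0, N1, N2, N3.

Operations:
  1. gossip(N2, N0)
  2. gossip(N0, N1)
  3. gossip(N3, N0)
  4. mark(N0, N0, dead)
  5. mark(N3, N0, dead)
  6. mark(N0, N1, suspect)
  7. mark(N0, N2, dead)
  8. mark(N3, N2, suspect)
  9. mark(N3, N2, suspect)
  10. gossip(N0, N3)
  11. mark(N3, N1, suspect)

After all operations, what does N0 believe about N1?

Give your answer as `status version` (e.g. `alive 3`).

Answer: suspect 1

Derivation:
Op 1: gossip N2<->N0 -> N2.N0=(alive,v0) N2.N1=(alive,v0) N2.N2=(alive,v0) N2.N3=(alive,v0) | N0.N0=(alive,v0) N0.N1=(alive,v0) N0.N2=(alive,v0) N0.N3=(alive,v0)
Op 2: gossip N0<->N1 -> N0.N0=(alive,v0) N0.N1=(alive,v0) N0.N2=(alive,v0) N0.N3=(alive,v0) | N1.N0=(alive,v0) N1.N1=(alive,v0) N1.N2=(alive,v0) N1.N3=(alive,v0)
Op 3: gossip N3<->N0 -> N3.N0=(alive,v0) N3.N1=(alive,v0) N3.N2=(alive,v0) N3.N3=(alive,v0) | N0.N0=(alive,v0) N0.N1=(alive,v0) N0.N2=(alive,v0) N0.N3=(alive,v0)
Op 4: N0 marks N0=dead -> (dead,v1)
Op 5: N3 marks N0=dead -> (dead,v1)
Op 6: N0 marks N1=suspect -> (suspect,v1)
Op 7: N0 marks N2=dead -> (dead,v1)
Op 8: N3 marks N2=suspect -> (suspect,v1)
Op 9: N3 marks N2=suspect -> (suspect,v2)
Op 10: gossip N0<->N3 -> N0.N0=(dead,v1) N0.N1=(suspect,v1) N0.N2=(suspect,v2) N0.N3=(alive,v0) | N3.N0=(dead,v1) N3.N1=(suspect,v1) N3.N2=(suspect,v2) N3.N3=(alive,v0)
Op 11: N3 marks N1=suspect -> (suspect,v2)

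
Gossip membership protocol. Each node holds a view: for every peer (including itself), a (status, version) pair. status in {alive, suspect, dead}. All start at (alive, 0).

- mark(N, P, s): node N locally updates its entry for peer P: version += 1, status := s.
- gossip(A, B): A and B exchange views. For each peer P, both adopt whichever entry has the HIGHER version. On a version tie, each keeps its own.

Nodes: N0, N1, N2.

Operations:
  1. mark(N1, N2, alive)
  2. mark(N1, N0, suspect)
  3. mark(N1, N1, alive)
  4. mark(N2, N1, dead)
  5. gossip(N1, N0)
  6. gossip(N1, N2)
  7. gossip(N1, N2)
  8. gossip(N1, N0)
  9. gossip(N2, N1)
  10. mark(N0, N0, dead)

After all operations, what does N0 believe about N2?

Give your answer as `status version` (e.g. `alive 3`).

Op 1: N1 marks N2=alive -> (alive,v1)
Op 2: N1 marks N0=suspect -> (suspect,v1)
Op 3: N1 marks N1=alive -> (alive,v1)
Op 4: N2 marks N1=dead -> (dead,v1)
Op 5: gossip N1<->N0 -> N1.N0=(suspect,v1) N1.N1=(alive,v1) N1.N2=(alive,v1) | N0.N0=(suspect,v1) N0.N1=(alive,v1) N0.N2=(alive,v1)
Op 6: gossip N1<->N2 -> N1.N0=(suspect,v1) N1.N1=(alive,v1) N1.N2=(alive,v1) | N2.N0=(suspect,v1) N2.N1=(dead,v1) N2.N2=(alive,v1)
Op 7: gossip N1<->N2 -> N1.N0=(suspect,v1) N1.N1=(alive,v1) N1.N2=(alive,v1) | N2.N0=(suspect,v1) N2.N1=(dead,v1) N2.N2=(alive,v1)
Op 8: gossip N1<->N0 -> N1.N0=(suspect,v1) N1.N1=(alive,v1) N1.N2=(alive,v1) | N0.N0=(suspect,v1) N0.N1=(alive,v1) N0.N2=(alive,v1)
Op 9: gossip N2<->N1 -> N2.N0=(suspect,v1) N2.N1=(dead,v1) N2.N2=(alive,v1) | N1.N0=(suspect,v1) N1.N1=(alive,v1) N1.N2=(alive,v1)
Op 10: N0 marks N0=dead -> (dead,v2)

Answer: alive 1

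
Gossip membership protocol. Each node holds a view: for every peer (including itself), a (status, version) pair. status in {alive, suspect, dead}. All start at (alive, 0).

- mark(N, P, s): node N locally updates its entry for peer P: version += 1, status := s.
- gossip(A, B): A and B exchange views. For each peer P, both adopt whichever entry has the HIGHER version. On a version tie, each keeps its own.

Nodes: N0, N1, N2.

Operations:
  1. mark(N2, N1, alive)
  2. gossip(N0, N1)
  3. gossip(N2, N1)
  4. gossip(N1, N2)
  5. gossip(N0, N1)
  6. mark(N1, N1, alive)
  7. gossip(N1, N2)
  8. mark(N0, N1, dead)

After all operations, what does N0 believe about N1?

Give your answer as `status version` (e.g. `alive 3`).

Op 1: N2 marks N1=alive -> (alive,v1)
Op 2: gossip N0<->N1 -> N0.N0=(alive,v0) N0.N1=(alive,v0) N0.N2=(alive,v0) | N1.N0=(alive,v0) N1.N1=(alive,v0) N1.N2=(alive,v0)
Op 3: gossip N2<->N1 -> N2.N0=(alive,v0) N2.N1=(alive,v1) N2.N2=(alive,v0) | N1.N0=(alive,v0) N1.N1=(alive,v1) N1.N2=(alive,v0)
Op 4: gossip N1<->N2 -> N1.N0=(alive,v0) N1.N1=(alive,v1) N1.N2=(alive,v0) | N2.N0=(alive,v0) N2.N1=(alive,v1) N2.N2=(alive,v0)
Op 5: gossip N0<->N1 -> N0.N0=(alive,v0) N0.N1=(alive,v1) N0.N2=(alive,v0) | N1.N0=(alive,v0) N1.N1=(alive,v1) N1.N2=(alive,v0)
Op 6: N1 marks N1=alive -> (alive,v2)
Op 7: gossip N1<->N2 -> N1.N0=(alive,v0) N1.N1=(alive,v2) N1.N2=(alive,v0) | N2.N0=(alive,v0) N2.N1=(alive,v2) N2.N2=(alive,v0)
Op 8: N0 marks N1=dead -> (dead,v2)

Answer: dead 2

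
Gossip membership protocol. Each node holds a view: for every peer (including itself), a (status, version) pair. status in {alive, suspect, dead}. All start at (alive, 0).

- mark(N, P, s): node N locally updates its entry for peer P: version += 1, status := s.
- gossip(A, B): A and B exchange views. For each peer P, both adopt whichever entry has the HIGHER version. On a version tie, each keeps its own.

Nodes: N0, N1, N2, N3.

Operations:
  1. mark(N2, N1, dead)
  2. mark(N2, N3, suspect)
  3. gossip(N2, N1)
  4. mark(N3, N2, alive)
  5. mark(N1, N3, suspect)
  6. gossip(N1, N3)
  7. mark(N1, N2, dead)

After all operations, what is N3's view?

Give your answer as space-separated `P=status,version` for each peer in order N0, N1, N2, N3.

Answer: N0=alive,0 N1=dead,1 N2=alive,1 N3=suspect,2

Derivation:
Op 1: N2 marks N1=dead -> (dead,v1)
Op 2: N2 marks N3=suspect -> (suspect,v1)
Op 3: gossip N2<->N1 -> N2.N0=(alive,v0) N2.N1=(dead,v1) N2.N2=(alive,v0) N2.N3=(suspect,v1) | N1.N0=(alive,v0) N1.N1=(dead,v1) N1.N2=(alive,v0) N1.N3=(suspect,v1)
Op 4: N3 marks N2=alive -> (alive,v1)
Op 5: N1 marks N3=suspect -> (suspect,v2)
Op 6: gossip N1<->N3 -> N1.N0=(alive,v0) N1.N1=(dead,v1) N1.N2=(alive,v1) N1.N3=(suspect,v2) | N3.N0=(alive,v0) N3.N1=(dead,v1) N3.N2=(alive,v1) N3.N3=(suspect,v2)
Op 7: N1 marks N2=dead -> (dead,v2)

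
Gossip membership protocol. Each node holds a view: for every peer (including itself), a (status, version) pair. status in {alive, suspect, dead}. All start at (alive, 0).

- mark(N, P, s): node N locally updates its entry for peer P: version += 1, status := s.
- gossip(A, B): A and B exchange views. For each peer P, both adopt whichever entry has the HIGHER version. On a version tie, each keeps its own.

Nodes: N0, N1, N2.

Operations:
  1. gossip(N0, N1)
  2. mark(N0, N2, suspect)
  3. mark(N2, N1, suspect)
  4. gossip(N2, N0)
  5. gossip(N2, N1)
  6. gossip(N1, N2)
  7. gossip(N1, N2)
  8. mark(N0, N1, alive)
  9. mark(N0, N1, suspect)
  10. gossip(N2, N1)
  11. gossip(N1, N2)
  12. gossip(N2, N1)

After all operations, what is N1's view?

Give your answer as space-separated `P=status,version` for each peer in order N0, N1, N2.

Answer: N0=alive,0 N1=suspect,1 N2=suspect,1

Derivation:
Op 1: gossip N0<->N1 -> N0.N0=(alive,v0) N0.N1=(alive,v0) N0.N2=(alive,v0) | N1.N0=(alive,v0) N1.N1=(alive,v0) N1.N2=(alive,v0)
Op 2: N0 marks N2=suspect -> (suspect,v1)
Op 3: N2 marks N1=suspect -> (suspect,v1)
Op 4: gossip N2<->N0 -> N2.N0=(alive,v0) N2.N1=(suspect,v1) N2.N2=(suspect,v1) | N0.N0=(alive,v0) N0.N1=(suspect,v1) N0.N2=(suspect,v1)
Op 5: gossip N2<->N1 -> N2.N0=(alive,v0) N2.N1=(suspect,v1) N2.N2=(suspect,v1) | N1.N0=(alive,v0) N1.N1=(suspect,v1) N1.N2=(suspect,v1)
Op 6: gossip N1<->N2 -> N1.N0=(alive,v0) N1.N1=(suspect,v1) N1.N2=(suspect,v1) | N2.N0=(alive,v0) N2.N1=(suspect,v1) N2.N2=(suspect,v1)
Op 7: gossip N1<->N2 -> N1.N0=(alive,v0) N1.N1=(suspect,v1) N1.N2=(suspect,v1) | N2.N0=(alive,v0) N2.N1=(suspect,v1) N2.N2=(suspect,v1)
Op 8: N0 marks N1=alive -> (alive,v2)
Op 9: N0 marks N1=suspect -> (suspect,v3)
Op 10: gossip N2<->N1 -> N2.N0=(alive,v0) N2.N1=(suspect,v1) N2.N2=(suspect,v1) | N1.N0=(alive,v0) N1.N1=(suspect,v1) N1.N2=(suspect,v1)
Op 11: gossip N1<->N2 -> N1.N0=(alive,v0) N1.N1=(suspect,v1) N1.N2=(suspect,v1) | N2.N0=(alive,v0) N2.N1=(suspect,v1) N2.N2=(suspect,v1)
Op 12: gossip N2<->N1 -> N2.N0=(alive,v0) N2.N1=(suspect,v1) N2.N2=(suspect,v1) | N1.N0=(alive,v0) N1.N1=(suspect,v1) N1.N2=(suspect,v1)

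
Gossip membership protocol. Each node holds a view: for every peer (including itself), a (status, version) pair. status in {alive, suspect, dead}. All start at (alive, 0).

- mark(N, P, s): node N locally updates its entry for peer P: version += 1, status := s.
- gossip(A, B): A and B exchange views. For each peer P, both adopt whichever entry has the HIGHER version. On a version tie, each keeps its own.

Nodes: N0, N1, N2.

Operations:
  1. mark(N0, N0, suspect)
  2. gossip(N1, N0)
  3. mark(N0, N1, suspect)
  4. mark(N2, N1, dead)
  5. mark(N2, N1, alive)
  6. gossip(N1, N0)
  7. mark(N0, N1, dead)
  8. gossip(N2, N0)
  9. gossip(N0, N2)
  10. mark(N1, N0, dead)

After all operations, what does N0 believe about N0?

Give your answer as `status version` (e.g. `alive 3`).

Op 1: N0 marks N0=suspect -> (suspect,v1)
Op 2: gossip N1<->N0 -> N1.N0=(suspect,v1) N1.N1=(alive,v0) N1.N2=(alive,v0) | N0.N0=(suspect,v1) N0.N1=(alive,v0) N0.N2=(alive,v0)
Op 3: N0 marks N1=suspect -> (suspect,v1)
Op 4: N2 marks N1=dead -> (dead,v1)
Op 5: N2 marks N1=alive -> (alive,v2)
Op 6: gossip N1<->N0 -> N1.N0=(suspect,v1) N1.N1=(suspect,v1) N1.N2=(alive,v0) | N0.N0=(suspect,v1) N0.N1=(suspect,v1) N0.N2=(alive,v0)
Op 7: N0 marks N1=dead -> (dead,v2)
Op 8: gossip N2<->N0 -> N2.N0=(suspect,v1) N2.N1=(alive,v2) N2.N2=(alive,v0) | N0.N0=(suspect,v1) N0.N1=(dead,v2) N0.N2=(alive,v0)
Op 9: gossip N0<->N2 -> N0.N0=(suspect,v1) N0.N1=(dead,v2) N0.N2=(alive,v0) | N2.N0=(suspect,v1) N2.N1=(alive,v2) N2.N2=(alive,v0)
Op 10: N1 marks N0=dead -> (dead,v2)

Answer: suspect 1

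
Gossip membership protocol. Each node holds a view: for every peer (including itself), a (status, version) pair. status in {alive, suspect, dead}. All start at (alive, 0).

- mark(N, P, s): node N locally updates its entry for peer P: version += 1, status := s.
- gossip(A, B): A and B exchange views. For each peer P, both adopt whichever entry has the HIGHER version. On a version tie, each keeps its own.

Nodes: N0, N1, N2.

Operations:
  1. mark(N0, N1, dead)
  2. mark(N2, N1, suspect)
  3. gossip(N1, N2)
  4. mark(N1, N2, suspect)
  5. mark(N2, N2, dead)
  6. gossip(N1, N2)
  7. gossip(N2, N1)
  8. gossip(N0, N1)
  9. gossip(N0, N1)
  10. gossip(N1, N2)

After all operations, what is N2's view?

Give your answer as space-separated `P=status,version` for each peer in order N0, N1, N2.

Op 1: N0 marks N1=dead -> (dead,v1)
Op 2: N2 marks N1=suspect -> (suspect,v1)
Op 3: gossip N1<->N2 -> N1.N0=(alive,v0) N1.N1=(suspect,v1) N1.N2=(alive,v0) | N2.N0=(alive,v0) N2.N1=(suspect,v1) N2.N2=(alive,v0)
Op 4: N1 marks N2=suspect -> (suspect,v1)
Op 5: N2 marks N2=dead -> (dead,v1)
Op 6: gossip N1<->N2 -> N1.N0=(alive,v0) N1.N1=(suspect,v1) N1.N2=(suspect,v1) | N2.N0=(alive,v0) N2.N1=(suspect,v1) N2.N2=(dead,v1)
Op 7: gossip N2<->N1 -> N2.N0=(alive,v0) N2.N1=(suspect,v1) N2.N2=(dead,v1) | N1.N0=(alive,v0) N1.N1=(suspect,v1) N1.N2=(suspect,v1)
Op 8: gossip N0<->N1 -> N0.N0=(alive,v0) N0.N1=(dead,v1) N0.N2=(suspect,v1) | N1.N0=(alive,v0) N1.N1=(suspect,v1) N1.N2=(suspect,v1)
Op 9: gossip N0<->N1 -> N0.N0=(alive,v0) N0.N1=(dead,v1) N0.N2=(suspect,v1) | N1.N0=(alive,v0) N1.N1=(suspect,v1) N1.N2=(suspect,v1)
Op 10: gossip N1<->N2 -> N1.N0=(alive,v0) N1.N1=(suspect,v1) N1.N2=(suspect,v1) | N2.N0=(alive,v0) N2.N1=(suspect,v1) N2.N2=(dead,v1)

Answer: N0=alive,0 N1=suspect,1 N2=dead,1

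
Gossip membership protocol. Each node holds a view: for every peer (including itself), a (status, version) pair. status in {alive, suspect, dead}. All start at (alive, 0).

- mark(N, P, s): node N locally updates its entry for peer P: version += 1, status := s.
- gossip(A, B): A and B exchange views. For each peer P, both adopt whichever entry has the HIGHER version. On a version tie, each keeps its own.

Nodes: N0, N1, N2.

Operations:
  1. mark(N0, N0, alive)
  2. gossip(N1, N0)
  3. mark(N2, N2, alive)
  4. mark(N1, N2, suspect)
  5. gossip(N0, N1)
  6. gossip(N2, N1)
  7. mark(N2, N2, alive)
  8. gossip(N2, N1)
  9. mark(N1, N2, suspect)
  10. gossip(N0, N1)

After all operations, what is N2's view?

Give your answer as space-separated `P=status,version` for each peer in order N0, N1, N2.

Op 1: N0 marks N0=alive -> (alive,v1)
Op 2: gossip N1<->N0 -> N1.N0=(alive,v1) N1.N1=(alive,v0) N1.N2=(alive,v0) | N0.N0=(alive,v1) N0.N1=(alive,v0) N0.N2=(alive,v0)
Op 3: N2 marks N2=alive -> (alive,v1)
Op 4: N1 marks N2=suspect -> (suspect,v1)
Op 5: gossip N0<->N1 -> N0.N0=(alive,v1) N0.N1=(alive,v0) N0.N2=(suspect,v1) | N1.N0=(alive,v1) N1.N1=(alive,v0) N1.N2=(suspect,v1)
Op 6: gossip N2<->N1 -> N2.N0=(alive,v1) N2.N1=(alive,v0) N2.N2=(alive,v1) | N1.N0=(alive,v1) N1.N1=(alive,v0) N1.N2=(suspect,v1)
Op 7: N2 marks N2=alive -> (alive,v2)
Op 8: gossip N2<->N1 -> N2.N0=(alive,v1) N2.N1=(alive,v0) N2.N2=(alive,v2) | N1.N0=(alive,v1) N1.N1=(alive,v0) N1.N2=(alive,v2)
Op 9: N1 marks N2=suspect -> (suspect,v3)
Op 10: gossip N0<->N1 -> N0.N0=(alive,v1) N0.N1=(alive,v0) N0.N2=(suspect,v3) | N1.N0=(alive,v1) N1.N1=(alive,v0) N1.N2=(suspect,v3)

Answer: N0=alive,1 N1=alive,0 N2=alive,2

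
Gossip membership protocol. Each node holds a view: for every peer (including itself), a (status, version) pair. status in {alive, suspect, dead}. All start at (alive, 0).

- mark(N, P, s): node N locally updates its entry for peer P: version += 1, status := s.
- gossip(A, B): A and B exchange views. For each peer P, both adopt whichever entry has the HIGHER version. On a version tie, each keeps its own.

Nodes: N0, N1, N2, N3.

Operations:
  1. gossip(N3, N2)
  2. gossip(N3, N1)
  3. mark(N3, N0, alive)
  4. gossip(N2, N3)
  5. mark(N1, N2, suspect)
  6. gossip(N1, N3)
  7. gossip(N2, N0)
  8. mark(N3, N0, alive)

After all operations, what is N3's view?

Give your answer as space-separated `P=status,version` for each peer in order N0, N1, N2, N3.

Op 1: gossip N3<->N2 -> N3.N0=(alive,v0) N3.N1=(alive,v0) N3.N2=(alive,v0) N3.N3=(alive,v0) | N2.N0=(alive,v0) N2.N1=(alive,v0) N2.N2=(alive,v0) N2.N3=(alive,v0)
Op 2: gossip N3<->N1 -> N3.N0=(alive,v0) N3.N1=(alive,v0) N3.N2=(alive,v0) N3.N3=(alive,v0) | N1.N0=(alive,v0) N1.N1=(alive,v0) N1.N2=(alive,v0) N1.N3=(alive,v0)
Op 3: N3 marks N0=alive -> (alive,v1)
Op 4: gossip N2<->N3 -> N2.N0=(alive,v1) N2.N1=(alive,v0) N2.N2=(alive,v0) N2.N3=(alive,v0) | N3.N0=(alive,v1) N3.N1=(alive,v0) N3.N2=(alive,v0) N3.N3=(alive,v0)
Op 5: N1 marks N2=suspect -> (suspect,v1)
Op 6: gossip N1<->N3 -> N1.N0=(alive,v1) N1.N1=(alive,v0) N1.N2=(suspect,v1) N1.N3=(alive,v0) | N3.N0=(alive,v1) N3.N1=(alive,v0) N3.N2=(suspect,v1) N3.N3=(alive,v0)
Op 7: gossip N2<->N0 -> N2.N0=(alive,v1) N2.N1=(alive,v0) N2.N2=(alive,v0) N2.N3=(alive,v0) | N0.N0=(alive,v1) N0.N1=(alive,v0) N0.N2=(alive,v0) N0.N3=(alive,v0)
Op 8: N3 marks N0=alive -> (alive,v2)

Answer: N0=alive,2 N1=alive,0 N2=suspect,1 N3=alive,0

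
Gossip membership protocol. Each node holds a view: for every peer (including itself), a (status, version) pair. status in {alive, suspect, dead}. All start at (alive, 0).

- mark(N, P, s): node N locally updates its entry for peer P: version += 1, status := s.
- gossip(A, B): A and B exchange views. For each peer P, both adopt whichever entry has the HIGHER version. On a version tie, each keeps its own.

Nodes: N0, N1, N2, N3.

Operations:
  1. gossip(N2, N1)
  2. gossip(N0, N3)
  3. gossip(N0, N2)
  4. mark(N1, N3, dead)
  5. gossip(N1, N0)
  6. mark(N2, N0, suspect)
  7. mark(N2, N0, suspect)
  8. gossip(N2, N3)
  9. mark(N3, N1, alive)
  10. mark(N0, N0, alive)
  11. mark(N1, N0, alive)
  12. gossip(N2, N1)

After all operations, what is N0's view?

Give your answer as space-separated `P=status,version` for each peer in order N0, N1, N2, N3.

Op 1: gossip N2<->N1 -> N2.N0=(alive,v0) N2.N1=(alive,v0) N2.N2=(alive,v0) N2.N3=(alive,v0) | N1.N0=(alive,v0) N1.N1=(alive,v0) N1.N2=(alive,v0) N1.N3=(alive,v0)
Op 2: gossip N0<->N3 -> N0.N0=(alive,v0) N0.N1=(alive,v0) N0.N2=(alive,v0) N0.N3=(alive,v0) | N3.N0=(alive,v0) N3.N1=(alive,v0) N3.N2=(alive,v0) N3.N3=(alive,v0)
Op 3: gossip N0<->N2 -> N0.N0=(alive,v0) N0.N1=(alive,v0) N0.N2=(alive,v0) N0.N3=(alive,v0) | N2.N0=(alive,v0) N2.N1=(alive,v0) N2.N2=(alive,v0) N2.N3=(alive,v0)
Op 4: N1 marks N3=dead -> (dead,v1)
Op 5: gossip N1<->N0 -> N1.N0=(alive,v0) N1.N1=(alive,v0) N1.N2=(alive,v0) N1.N3=(dead,v1) | N0.N0=(alive,v0) N0.N1=(alive,v0) N0.N2=(alive,v0) N0.N3=(dead,v1)
Op 6: N2 marks N0=suspect -> (suspect,v1)
Op 7: N2 marks N0=suspect -> (suspect,v2)
Op 8: gossip N2<->N3 -> N2.N0=(suspect,v2) N2.N1=(alive,v0) N2.N2=(alive,v0) N2.N3=(alive,v0) | N3.N0=(suspect,v2) N3.N1=(alive,v0) N3.N2=(alive,v0) N3.N3=(alive,v0)
Op 9: N3 marks N1=alive -> (alive,v1)
Op 10: N0 marks N0=alive -> (alive,v1)
Op 11: N1 marks N0=alive -> (alive,v1)
Op 12: gossip N2<->N1 -> N2.N0=(suspect,v2) N2.N1=(alive,v0) N2.N2=(alive,v0) N2.N3=(dead,v1) | N1.N0=(suspect,v2) N1.N1=(alive,v0) N1.N2=(alive,v0) N1.N3=(dead,v1)

Answer: N0=alive,1 N1=alive,0 N2=alive,0 N3=dead,1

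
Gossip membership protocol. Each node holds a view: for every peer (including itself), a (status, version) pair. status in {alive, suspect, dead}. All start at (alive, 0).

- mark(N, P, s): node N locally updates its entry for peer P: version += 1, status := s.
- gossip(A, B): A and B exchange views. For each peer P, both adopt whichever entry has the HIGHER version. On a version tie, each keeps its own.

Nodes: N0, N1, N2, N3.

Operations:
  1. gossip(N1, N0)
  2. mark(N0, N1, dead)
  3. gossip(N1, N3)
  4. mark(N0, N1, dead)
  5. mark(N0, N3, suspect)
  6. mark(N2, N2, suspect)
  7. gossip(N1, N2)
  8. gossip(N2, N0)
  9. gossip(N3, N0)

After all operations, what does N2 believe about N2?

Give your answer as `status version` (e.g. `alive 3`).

Op 1: gossip N1<->N0 -> N1.N0=(alive,v0) N1.N1=(alive,v0) N1.N2=(alive,v0) N1.N3=(alive,v0) | N0.N0=(alive,v0) N0.N1=(alive,v0) N0.N2=(alive,v0) N0.N3=(alive,v0)
Op 2: N0 marks N1=dead -> (dead,v1)
Op 3: gossip N1<->N3 -> N1.N0=(alive,v0) N1.N1=(alive,v0) N1.N2=(alive,v0) N1.N3=(alive,v0) | N3.N0=(alive,v0) N3.N1=(alive,v0) N3.N2=(alive,v0) N3.N3=(alive,v0)
Op 4: N0 marks N1=dead -> (dead,v2)
Op 5: N0 marks N3=suspect -> (suspect,v1)
Op 6: N2 marks N2=suspect -> (suspect,v1)
Op 7: gossip N1<->N2 -> N1.N0=(alive,v0) N1.N1=(alive,v0) N1.N2=(suspect,v1) N1.N3=(alive,v0) | N2.N0=(alive,v0) N2.N1=(alive,v0) N2.N2=(suspect,v1) N2.N3=(alive,v0)
Op 8: gossip N2<->N0 -> N2.N0=(alive,v0) N2.N1=(dead,v2) N2.N2=(suspect,v1) N2.N3=(suspect,v1) | N0.N0=(alive,v0) N0.N1=(dead,v2) N0.N2=(suspect,v1) N0.N3=(suspect,v1)
Op 9: gossip N3<->N0 -> N3.N0=(alive,v0) N3.N1=(dead,v2) N3.N2=(suspect,v1) N3.N3=(suspect,v1) | N0.N0=(alive,v0) N0.N1=(dead,v2) N0.N2=(suspect,v1) N0.N3=(suspect,v1)

Answer: suspect 1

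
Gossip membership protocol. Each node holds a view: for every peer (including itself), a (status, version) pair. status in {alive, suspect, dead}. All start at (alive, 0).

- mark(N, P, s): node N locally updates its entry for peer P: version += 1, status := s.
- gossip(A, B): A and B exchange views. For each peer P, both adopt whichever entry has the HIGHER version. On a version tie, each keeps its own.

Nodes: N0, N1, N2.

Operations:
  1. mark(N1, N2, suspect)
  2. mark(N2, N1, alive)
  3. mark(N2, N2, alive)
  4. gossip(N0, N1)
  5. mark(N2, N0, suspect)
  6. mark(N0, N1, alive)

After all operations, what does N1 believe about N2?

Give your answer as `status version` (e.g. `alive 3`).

Op 1: N1 marks N2=suspect -> (suspect,v1)
Op 2: N2 marks N1=alive -> (alive,v1)
Op 3: N2 marks N2=alive -> (alive,v1)
Op 4: gossip N0<->N1 -> N0.N0=(alive,v0) N0.N1=(alive,v0) N0.N2=(suspect,v1) | N1.N0=(alive,v0) N1.N1=(alive,v0) N1.N2=(suspect,v1)
Op 5: N2 marks N0=suspect -> (suspect,v1)
Op 6: N0 marks N1=alive -> (alive,v1)

Answer: suspect 1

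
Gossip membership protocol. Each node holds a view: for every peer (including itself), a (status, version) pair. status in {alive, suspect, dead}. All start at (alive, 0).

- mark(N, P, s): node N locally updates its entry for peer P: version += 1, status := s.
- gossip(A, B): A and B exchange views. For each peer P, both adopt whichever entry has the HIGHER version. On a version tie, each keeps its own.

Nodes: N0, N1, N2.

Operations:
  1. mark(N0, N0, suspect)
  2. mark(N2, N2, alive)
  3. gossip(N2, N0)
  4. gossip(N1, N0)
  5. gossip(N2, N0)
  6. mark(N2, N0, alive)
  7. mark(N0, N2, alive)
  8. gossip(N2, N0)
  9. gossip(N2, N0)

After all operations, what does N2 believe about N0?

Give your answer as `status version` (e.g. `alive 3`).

Op 1: N0 marks N0=suspect -> (suspect,v1)
Op 2: N2 marks N2=alive -> (alive,v1)
Op 3: gossip N2<->N0 -> N2.N0=(suspect,v1) N2.N1=(alive,v0) N2.N2=(alive,v1) | N0.N0=(suspect,v1) N0.N1=(alive,v0) N0.N2=(alive,v1)
Op 4: gossip N1<->N0 -> N1.N0=(suspect,v1) N1.N1=(alive,v0) N1.N2=(alive,v1) | N0.N0=(suspect,v1) N0.N1=(alive,v0) N0.N2=(alive,v1)
Op 5: gossip N2<->N0 -> N2.N0=(suspect,v1) N2.N1=(alive,v0) N2.N2=(alive,v1) | N0.N0=(suspect,v1) N0.N1=(alive,v0) N0.N2=(alive,v1)
Op 6: N2 marks N0=alive -> (alive,v2)
Op 7: N0 marks N2=alive -> (alive,v2)
Op 8: gossip N2<->N0 -> N2.N0=(alive,v2) N2.N1=(alive,v0) N2.N2=(alive,v2) | N0.N0=(alive,v2) N0.N1=(alive,v0) N0.N2=(alive,v2)
Op 9: gossip N2<->N0 -> N2.N0=(alive,v2) N2.N1=(alive,v0) N2.N2=(alive,v2) | N0.N0=(alive,v2) N0.N1=(alive,v0) N0.N2=(alive,v2)

Answer: alive 2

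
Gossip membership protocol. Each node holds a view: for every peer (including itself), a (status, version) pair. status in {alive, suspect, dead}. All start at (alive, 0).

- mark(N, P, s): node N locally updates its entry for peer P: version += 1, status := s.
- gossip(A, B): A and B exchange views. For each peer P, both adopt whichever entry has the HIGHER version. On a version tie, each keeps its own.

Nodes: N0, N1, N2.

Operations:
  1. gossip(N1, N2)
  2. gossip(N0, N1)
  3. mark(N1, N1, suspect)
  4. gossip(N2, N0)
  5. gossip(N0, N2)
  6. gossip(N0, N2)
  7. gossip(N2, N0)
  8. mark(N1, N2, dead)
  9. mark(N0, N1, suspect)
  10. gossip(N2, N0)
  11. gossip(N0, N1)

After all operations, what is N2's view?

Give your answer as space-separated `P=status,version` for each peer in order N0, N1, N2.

Op 1: gossip N1<->N2 -> N1.N0=(alive,v0) N1.N1=(alive,v0) N1.N2=(alive,v0) | N2.N0=(alive,v0) N2.N1=(alive,v0) N2.N2=(alive,v0)
Op 2: gossip N0<->N1 -> N0.N0=(alive,v0) N0.N1=(alive,v0) N0.N2=(alive,v0) | N1.N0=(alive,v0) N1.N1=(alive,v0) N1.N2=(alive,v0)
Op 3: N1 marks N1=suspect -> (suspect,v1)
Op 4: gossip N2<->N0 -> N2.N0=(alive,v0) N2.N1=(alive,v0) N2.N2=(alive,v0) | N0.N0=(alive,v0) N0.N1=(alive,v0) N0.N2=(alive,v0)
Op 5: gossip N0<->N2 -> N0.N0=(alive,v0) N0.N1=(alive,v0) N0.N2=(alive,v0) | N2.N0=(alive,v0) N2.N1=(alive,v0) N2.N2=(alive,v0)
Op 6: gossip N0<->N2 -> N0.N0=(alive,v0) N0.N1=(alive,v0) N0.N2=(alive,v0) | N2.N0=(alive,v0) N2.N1=(alive,v0) N2.N2=(alive,v0)
Op 7: gossip N2<->N0 -> N2.N0=(alive,v0) N2.N1=(alive,v0) N2.N2=(alive,v0) | N0.N0=(alive,v0) N0.N1=(alive,v0) N0.N2=(alive,v0)
Op 8: N1 marks N2=dead -> (dead,v1)
Op 9: N0 marks N1=suspect -> (suspect,v1)
Op 10: gossip N2<->N0 -> N2.N0=(alive,v0) N2.N1=(suspect,v1) N2.N2=(alive,v0) | N0.N0=(alive,v0) N0.N1=(suspect,v1) N0.N2=(alive,v0)
Op 11: gossip N0<->N1 -> N0.N0=(alive,v0) N0.N1=(suspect,v1) N0.N2=(dead,v1) | N1.N0=(alive,v0) N1.N1=(suspect,v1) N1.N2=(dead,v1)

Answer: N0=alive,0 N1=suspect,1 N2=alive,0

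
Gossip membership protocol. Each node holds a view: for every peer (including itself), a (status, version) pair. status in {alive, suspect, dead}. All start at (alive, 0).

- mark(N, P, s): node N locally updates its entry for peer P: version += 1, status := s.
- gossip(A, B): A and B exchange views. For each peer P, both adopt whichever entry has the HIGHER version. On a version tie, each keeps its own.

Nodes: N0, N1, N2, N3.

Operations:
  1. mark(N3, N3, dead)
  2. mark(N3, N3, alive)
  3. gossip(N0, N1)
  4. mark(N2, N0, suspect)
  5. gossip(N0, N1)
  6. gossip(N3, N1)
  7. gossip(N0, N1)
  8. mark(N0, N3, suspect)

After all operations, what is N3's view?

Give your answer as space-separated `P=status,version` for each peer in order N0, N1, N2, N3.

Op 1: N3 marks N3=dead -> (dead,v1)
Op 2: N3 marks N3=alive -> (alive,v2)
Op 3: gossip N0<->N1 -> N0.N0=(alive,v0) N0.N1=(alive,v0) N0.N2=(alive,v0) N0.N3=(alive,v0) | N1.N0=(alive,v0) N1.N1=(alive,v0) N1.N2=(alive,v0) N1.N3=(alive,v0)
Op 4: N2 marks N0=suspect -> (suspect,v1)
Op 5: gossip N0<->N1 -> N0.N0=(alive,v0) N0.N1=(alive,v0) N0.N2=(alive,v0) N0.N3=(alive,v0) | N1.N0=(alive,v0) N1.N1=(alive,v0) N1.N2=(alive,v0) N1.N3=(alive,v0)
Op 6: gossip N3<->N1 -> N3.N0=(alive,v0) N3.N1=(alive,v0) N3.N2=(alive,v0) N3.N3=(alive,v2) | N1.N0=(alive,v0) N1.N1=(alive,v0) N1.N2=(alive,v0) N1.N3=(alive,v2)
Op 7: gossip N0<->N1 -> N0.N0=(alive,v0) N0.N1=(alive,v0) N0.N2=(alive,v0) N0.N3=(alive,v2) | N1.N0=(alive,v0) N1.N1=(alive,v0) N1.N2=(alive,v0) N1.N3=(alive,v2)
Op 8: N0 marks N3=suspect -> (suspect,v3)

Answer: N0=alive,0 N1=alive,0 N2=alive,0 N3=alive,2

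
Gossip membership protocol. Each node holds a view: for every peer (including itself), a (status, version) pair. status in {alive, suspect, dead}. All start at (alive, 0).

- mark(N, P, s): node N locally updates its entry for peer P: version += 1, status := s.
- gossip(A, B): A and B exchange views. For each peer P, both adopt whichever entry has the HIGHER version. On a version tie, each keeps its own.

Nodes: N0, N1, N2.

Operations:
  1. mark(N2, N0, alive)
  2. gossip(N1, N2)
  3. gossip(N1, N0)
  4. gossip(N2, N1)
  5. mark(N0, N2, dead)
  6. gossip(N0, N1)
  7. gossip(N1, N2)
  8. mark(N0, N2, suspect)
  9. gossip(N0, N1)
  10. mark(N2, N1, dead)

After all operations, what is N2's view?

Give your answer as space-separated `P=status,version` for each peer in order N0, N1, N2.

Op 1: N2 marks N0=alive -> (alive,v1)
Op 2: gossip N1<->N2 -> N1.N0=(alive,v1) N1.N1=(alive,v0) N1.N2=(alive,v0) | N2.N0=(alive,v1) N2.N1=(alive,v0) N2.N2=(alive,v0)
Op 3: gossip N1<->N0 -> N1.N0=(alive,v1) N1.N1=(alive,v0) N1.N2=(alive,v0) | N0.N0=(alive,v1) N0.N1=(alive,v0) N0.N2=(alive,v0)
Op 4: gossip N2<->N1 -> N2.N0=(alive,v1) N2.N1=(alive,v0) N2.N2=(alive,v0) | N1.N0=(alive,v1) N1.N1=(alive,v0) N1.N2=(alive,v0)
Op 5: N0 marks N2=dead -> (dead,v1)
Op 6: gossip N0<->N1 -> N0.N0=(alive,v1) N0.N1=(alive,v0) N0.N2=(dead,v1) | N1.N0=(alive,v1) N1.N1=(alive,v0) N1.N2=(dead,v1)
Op 7: gossip N1<->N2 -> N1.N0=(alive,v1) N1.N1=(alive,v0) N1.N2=(dead,v1) | N2.N0=(alive,v1) N2.N1=(alive,v0) N2.N2=(dead,v1)
Op 8: N0 marks N2=suspect -> (suspect,v2)
Op 9: gossip N0<->N1 -> N0.N0=(alive,v1) N0.N1=(alive,v0) N0.N2=(suspect,v2) | N1.N0=(alive,v1) N1.N1=(alive,v0) N1.N2=(suspect,v2)
Op 10: N2 marks N1=dead -> (dead,v1)

Answer: N0=alive,1 N1=dead,1 N2=dead,1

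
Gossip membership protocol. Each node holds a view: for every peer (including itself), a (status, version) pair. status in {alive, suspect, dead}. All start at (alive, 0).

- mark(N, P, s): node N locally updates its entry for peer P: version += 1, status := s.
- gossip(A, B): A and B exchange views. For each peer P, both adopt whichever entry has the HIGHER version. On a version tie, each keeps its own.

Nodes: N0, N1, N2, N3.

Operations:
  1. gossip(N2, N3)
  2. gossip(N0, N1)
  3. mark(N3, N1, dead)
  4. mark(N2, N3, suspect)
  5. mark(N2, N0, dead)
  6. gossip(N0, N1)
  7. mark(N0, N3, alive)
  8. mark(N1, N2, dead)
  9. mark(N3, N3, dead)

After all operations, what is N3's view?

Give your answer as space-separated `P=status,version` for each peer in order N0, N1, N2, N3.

Op 1: gossip N2<->N3 -> N2.N0=(alive,v0) N2.N1=(alive,v0) N2.N2=(alive,v0) N2.N3=(alive,v0) | N3.N0=(alive,v0) N3.N1=(alive,v0) N3.N2=(alive,v0) N3.N3=(alive,v0)
Op 2: gossip N0<->N1 -> N0.N0=(alive,v0) N0.N1=(alive,v0) N0.N2=(alive,v0) N0.N3=(alive,v0) | N1.N0=(alive,v0) N1.N1=(alive,v0) N1.N2=(alive,v0) N1.N3=(alive,v0)
Op 3: N3 marks N1=dead -> (dead,v1)
Op 4: N2 marks N3=suspect -> (suspect,v1)
Op 5: N2 marks N0=dead -> (dead,v1)
Op 6: gossip N0<->N1 -> N0.N0=(alive,v0) N0.N1=(alive,v0) N0.N2=(alive,v0) N0.N3=(alive,v0) | N1.N0=(alive,v0) N1.N1=(alive,v0) N1.N2=(alive,v0) N1.N3=(alive,v0)
Op 7: N0 marks N3=alive -> (alive,v1)
Op 8: N1 marks N2=dead -> (dead,v1)
Op 9: N3 marks N3=dead -> (dead,v1)

Answer: N0=alive,0 N1=dead,1 N2=alive,0 N3=dead,1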